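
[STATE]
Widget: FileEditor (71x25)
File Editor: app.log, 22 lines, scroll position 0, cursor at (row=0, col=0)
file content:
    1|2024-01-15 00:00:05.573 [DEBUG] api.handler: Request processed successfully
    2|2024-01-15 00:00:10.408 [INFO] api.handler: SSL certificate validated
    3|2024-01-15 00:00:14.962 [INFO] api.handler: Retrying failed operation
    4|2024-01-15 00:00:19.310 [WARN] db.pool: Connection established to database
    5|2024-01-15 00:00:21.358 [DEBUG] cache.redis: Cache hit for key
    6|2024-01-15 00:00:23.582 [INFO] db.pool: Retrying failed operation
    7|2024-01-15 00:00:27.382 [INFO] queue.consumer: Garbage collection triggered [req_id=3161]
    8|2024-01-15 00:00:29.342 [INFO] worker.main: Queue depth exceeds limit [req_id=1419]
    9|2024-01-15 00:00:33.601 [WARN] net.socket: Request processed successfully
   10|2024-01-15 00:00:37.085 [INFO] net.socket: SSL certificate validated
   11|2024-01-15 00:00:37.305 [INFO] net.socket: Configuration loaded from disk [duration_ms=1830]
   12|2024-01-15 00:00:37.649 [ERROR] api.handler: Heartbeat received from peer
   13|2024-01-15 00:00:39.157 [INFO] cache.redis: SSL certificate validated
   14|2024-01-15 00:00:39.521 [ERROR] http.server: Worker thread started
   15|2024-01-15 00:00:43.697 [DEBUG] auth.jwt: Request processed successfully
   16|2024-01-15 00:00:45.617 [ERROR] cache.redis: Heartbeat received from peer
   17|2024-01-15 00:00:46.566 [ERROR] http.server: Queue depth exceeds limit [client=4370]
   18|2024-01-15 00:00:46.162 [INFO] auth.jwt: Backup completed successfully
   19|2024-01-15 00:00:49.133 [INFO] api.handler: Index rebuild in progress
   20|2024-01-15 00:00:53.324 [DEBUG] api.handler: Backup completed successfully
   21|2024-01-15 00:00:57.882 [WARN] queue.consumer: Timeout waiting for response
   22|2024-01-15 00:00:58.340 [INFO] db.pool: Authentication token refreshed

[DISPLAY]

█024-01-15 00:00:05.573 [DEBUG] api.handler: Request processed success▲
2024-01-15 00:00:10.408 [INFO] api.handler: SSL certificate validated █
2024-01-15 00:00:14.962 [INFO] api.handler: Retrying failed operation ░
2024-01-15 00:00:19.310 [WARN] db.pool: Connection established to data░
2024-01-15 00:00:21.358 [DEBUG] cache.redis: Cache hit for key        ░
2024-01-15 00:00:23.582 [INFO] db.pool: Retrying failed operation     ░
2024-01-15 00:00:27.382 [INFO] queue.consumer: Garbage collection trig░
2024-01-15 00:00:29.342 [INFO] worker.main: Queue depth exceeds limit ░
2024-01-15 00:00:33.601 [WARN] net.socket: Request processed successfu░
2024-01-15 00:00:37.085 [INFO] net.socket: SSL certificate validated  ░
2024-01-15 00:00:37.305 [INFO] net.socket: Configuration loaded from d░
2024-01-15 00:00:37.649 [ERROR] api.handler: Heartbeat received from p░
2024-01-15 00:00:39.157 [INFO] cache.redis: SSL certificate validated ░
2024-01-15 00:00:39.521 [ERROR] http.server: Worker thread started    ░
2024-01-15 00:00:43.697 [DEBUG] auth.jwt: Request processed successful░
2024-01-15 00:00:45.617 [ERROR] cache.redis: Heartbeat received from p░
2024-01-15 00:00:46.566 [ERROR] http.server: Queue depth exceeds limit░
2024-01-15 00:00:46.162 [INFO] auth.jwt: Backup completed successfully░
2024-01-15 00:00:49.133 [INFO] api.handler: Index rebuild in progress ░
2024-01-15 00:00:53.324 [DEBUG] api.handler: Backup completed successf░
2024-01-15 00:00:57.882 [WARN] queue.consumer: Timeout waiting for res░
2024-01-15 00:00:58.340 [INFO] db.pool: Authentication token refreshed░
                                                                      ░
                                                                      ░
                                                                      ▼


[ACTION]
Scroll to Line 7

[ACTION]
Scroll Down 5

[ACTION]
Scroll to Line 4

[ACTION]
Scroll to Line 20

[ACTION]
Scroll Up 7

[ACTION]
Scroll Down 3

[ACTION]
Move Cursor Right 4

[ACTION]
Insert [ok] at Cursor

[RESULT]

2024ok█01-15 00:00:05.573 [DEBUG] api.handler: Request processed succe▲
2024-01-15 00:00:10.408 [INFO] api.handler: SSL certificate validated █
2024-01-15 00:00:14.962 [INFO] api.handler: Retrying failed operation ░
2024-01-15 00:00:19.310 [WARN] db.pool: Connection established to data░
2024-01-15 00:00:21.358 [DEBUG] cache.redis: Cache hit for key        ░
2024-01-15 00:00:23.582 [INFO] db.pool: Retrying failed operation     ░
2024-01-15 00:00:27.382 [INFO] queue.consumer: Garbage collection trig░
2024-01-15 00:00:29.342 [INFO] worker.main: Queue depth exceeds limit ░
2024-01-15 00:00:33.601 [WARN] net.socket: Request processed successfu░
2024-01-15 00:00:37.085 [INFO] net.socket: SSL certificate validated  ░
2024-01-15 00:00:37.305 [INFO] net.socket: Configuration loaded from d░
2024-01-15 00:00:37.649 [ERROR] api.handler: Heartbeat received from p░
2024-01-15 00:00:39.157 [INFO] cache.redis: SSL certificate validated ░
2024-01-15 00:00:39.521 [ERROR] http.server: Worker thread started    ░
2024-01-15 00:00:43.697 [DEBUG] auth.jwt: Request processed successful░
2024-01-15 00:00:45.617 [ERROR] cache.redis: Heartbeat received from p░
2024-01-15 00:00:46.566 [ERROR] http.server: Queue depth exceeds limit░
2024-01-15 00:00:46.162 [INFO] auth.jwt: Backup completed successfully░
2024-01-15 00:00:49.133 [INFO] api.handler: Index rebuild in progress ░
2024-01-15 00:00:53.324 [DEBUG] api.handler: Backup completed successf░
2024-01-15 00:00:57.882 [WARN] queue.consumer: Timeout waiting for res░
2024-01-15 00:00:58.340 [INFO] db.pool: Authentication token refreshed░
                                                                      ░
                                                                      ░
                                                                      ▼


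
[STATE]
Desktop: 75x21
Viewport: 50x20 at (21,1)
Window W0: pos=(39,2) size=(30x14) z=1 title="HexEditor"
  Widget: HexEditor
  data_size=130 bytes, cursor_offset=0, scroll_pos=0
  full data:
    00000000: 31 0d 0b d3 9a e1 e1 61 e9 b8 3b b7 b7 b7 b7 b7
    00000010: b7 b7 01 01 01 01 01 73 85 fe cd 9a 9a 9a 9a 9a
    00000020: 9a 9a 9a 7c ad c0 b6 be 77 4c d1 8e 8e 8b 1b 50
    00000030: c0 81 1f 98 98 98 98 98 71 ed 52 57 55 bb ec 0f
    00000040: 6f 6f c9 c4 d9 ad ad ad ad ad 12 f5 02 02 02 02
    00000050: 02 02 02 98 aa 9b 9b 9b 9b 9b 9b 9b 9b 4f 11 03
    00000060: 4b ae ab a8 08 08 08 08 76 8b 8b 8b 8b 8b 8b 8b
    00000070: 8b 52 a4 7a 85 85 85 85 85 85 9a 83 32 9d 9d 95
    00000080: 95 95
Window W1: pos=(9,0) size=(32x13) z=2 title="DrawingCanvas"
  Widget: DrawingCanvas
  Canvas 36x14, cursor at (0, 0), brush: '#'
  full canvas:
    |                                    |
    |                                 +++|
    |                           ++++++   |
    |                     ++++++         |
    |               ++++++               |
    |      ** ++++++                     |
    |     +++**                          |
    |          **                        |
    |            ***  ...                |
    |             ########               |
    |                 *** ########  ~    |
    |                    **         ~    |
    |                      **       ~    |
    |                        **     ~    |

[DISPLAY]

vas                ┃                              
───────────────────┨━━━━━━━━━━━━━━━━━━━━━━━━━━━┓  
                   ┃HexEditor                  ┃  
                   ┃───────────────────────────┨  
                +++┃0000000  31 0d 0b d3 9a e1 ┃  
          ++++++   ┃0000010  b7 b7 01 01 01 01 ┃  
    ++++++         ┃0000020  9a 9a 9a 7c ad c0 ┃  
++++               ┃0000030  c0 81 1f 98 98 98 ┃  
                   ┃0000040  6f 6f c9 c4 d9 ad ┃  
*                  ┃0000050  02 02 02 98 aa 9b ┃  
 ***  ...          ┃0000060  4b ae ab a8 08 08 ┃  
━━━━━━━━━━━━━━━━━━━┛0000070  8b 52 a4 7a 85 85 ┃  
                  ┃00000080  95 95             ┃  
                  ┃                            ┃  
                  ┗━━━━━━━━━━━━━━━━━━━━━━━━━━━━┛  
                                                  
                                                  
                                                  
                                                  
                                                  


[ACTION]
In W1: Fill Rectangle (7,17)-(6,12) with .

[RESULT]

vas                ┃                              
───────────────────┨━━━━━━━━━━━━━━━━━━━━━━━━━━━┓  
                   ┃HexEditor                  ┃  
                   ┃───────────────────────────┨  
                +++┃0000000  31 0d 0b d3 9a e1 ┃  
          ++++++   ┃0000010  b7 b7 01 01 01 01 ┃  
    ++++++         ┃0000020  9a 9a 9a 7c ad c0 ┃  
++++               ┃0000030  c0 81 1f 98 98 98 ┃  
 ......            ┃0000040  6f 6f c9 c4 d9 ad ┃  
*......            ┃0000050  02 02 02 98 aa 9b ┃  
 ***  ...          ┃0000060  4b ae ab a8 08 08 ┃  
━━━━━━━━━━━━━━━━━━━┛0000070  8b 52 a4 7a 85 85 ┃  
                  ┃00000080  95 95             ┃  
                  ┃                            ┃  
                  ┗━━━━━━━━━━━━━━━━━━━━━━━━━━━━┛  
                                                  
                                                  
                                                  
                                                  
                                                  


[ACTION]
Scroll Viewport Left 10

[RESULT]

DrawingCanvas                ┃                    
─────────────────────────────┨━━━━━━━━━━━━━━━━━━━━
                             ┃HexEditor           
                             ┃────────────────────
                          +++┃0000000  31 0d 0b d3
                    ++++++   ┃0000010  b7 b7 01 01
              ++++++         ┃0000020  9a 9a 9a 7c
     ** ++++++               ┃0000030  c0 81 1f 98
    +++**  ......            ┃0000040  6f 6f c9 c4
         **......            ┃0000050  02 02 02 98
           ***  ...          ┃0000060  4b ae ab a8
━━━━━━━━━━━━━━━━━━━━━━━━━━━━━┛0000070  8b 52 a4 7a
                            ┃00000080  95 95      
                            ┃                     
                            ┗━━━━━━━━━━━━━━━━━━━━━
                                                  
                                                  
                                                  
                                                  
                                                  


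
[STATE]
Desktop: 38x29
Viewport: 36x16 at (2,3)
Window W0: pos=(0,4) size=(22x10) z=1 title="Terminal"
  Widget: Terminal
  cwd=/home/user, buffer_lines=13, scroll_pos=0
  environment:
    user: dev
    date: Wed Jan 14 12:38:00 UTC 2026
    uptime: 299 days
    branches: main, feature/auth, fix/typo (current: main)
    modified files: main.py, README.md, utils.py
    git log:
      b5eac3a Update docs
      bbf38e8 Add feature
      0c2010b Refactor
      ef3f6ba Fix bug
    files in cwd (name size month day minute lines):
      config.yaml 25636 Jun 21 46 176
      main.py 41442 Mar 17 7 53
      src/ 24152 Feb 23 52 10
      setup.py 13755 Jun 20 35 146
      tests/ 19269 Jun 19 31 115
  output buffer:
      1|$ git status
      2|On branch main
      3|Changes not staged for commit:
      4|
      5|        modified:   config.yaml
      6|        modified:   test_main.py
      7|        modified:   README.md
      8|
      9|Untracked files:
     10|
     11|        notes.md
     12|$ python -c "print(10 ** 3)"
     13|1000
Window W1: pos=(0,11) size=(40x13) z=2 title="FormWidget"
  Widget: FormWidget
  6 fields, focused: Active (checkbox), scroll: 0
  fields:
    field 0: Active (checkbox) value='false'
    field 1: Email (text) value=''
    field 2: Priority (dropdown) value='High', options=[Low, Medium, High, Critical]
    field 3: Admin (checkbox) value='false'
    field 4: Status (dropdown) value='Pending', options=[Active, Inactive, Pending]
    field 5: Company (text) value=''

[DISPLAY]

                                    
━━━━━━━━━━━━━━━━━━━┓                
Terminal           ┃                
───────────────────┨                
 git status        ┃                
n branch main      ┃                
hanges not staged f┃                
                   ┃                
━━━━━━━━━━━━━━━━━━━━━━━━━━━━━━━━━━━━
FormWidget                          
────────────────────────────────────
 Active:     [ ]                    
 Email:      [                      
 Priority:   [High                 ▼
 Admin:      [ ]                    
 Status:     [Pending              ▼


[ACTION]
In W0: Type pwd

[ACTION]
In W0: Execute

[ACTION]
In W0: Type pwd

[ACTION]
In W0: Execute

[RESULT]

                                    
━━━━━━━━━━━━━━━━━━━┓                
Terminal           ┃                
───────────────────┨                
000                ┃                
 pwd               ┃                
home/user          ┃                
 pwd               ┃                
━━━━━━━━━━━━━━━━━━━━━━━━━━━━━━━━━━━━
FormWidget                          
────────────────────────────────────
 Active:     [ ]                    
 Email:      [                      
 Priority:   [High                 ▼
 Admin:      [ ]                    
 Status:     [Pending              ▼


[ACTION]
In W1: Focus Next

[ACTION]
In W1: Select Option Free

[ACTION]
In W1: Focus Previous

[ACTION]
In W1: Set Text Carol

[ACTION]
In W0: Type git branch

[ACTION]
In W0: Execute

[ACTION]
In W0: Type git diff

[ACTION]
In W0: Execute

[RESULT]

                                    
━━━━━━━━━━━━━━━━━━━┓                
Terminal           ┃                
───────────────────┨                
-- a/main.py       ┃                
++ b/main.py       ┃                
@ -1,3 +1,4 @@     ┃                
# updated          ┃                
━━━━━━━━━━━━━━━━━━━━━━━━━━━━━━━━━━━━
FormWidget                          
────────────────────────────────────
 Active:     [ ]                    
 Email:      [                      
 Priority:   [High                 ▼
 Admin:      [ ]                    
 Status:     [Pending              ▼


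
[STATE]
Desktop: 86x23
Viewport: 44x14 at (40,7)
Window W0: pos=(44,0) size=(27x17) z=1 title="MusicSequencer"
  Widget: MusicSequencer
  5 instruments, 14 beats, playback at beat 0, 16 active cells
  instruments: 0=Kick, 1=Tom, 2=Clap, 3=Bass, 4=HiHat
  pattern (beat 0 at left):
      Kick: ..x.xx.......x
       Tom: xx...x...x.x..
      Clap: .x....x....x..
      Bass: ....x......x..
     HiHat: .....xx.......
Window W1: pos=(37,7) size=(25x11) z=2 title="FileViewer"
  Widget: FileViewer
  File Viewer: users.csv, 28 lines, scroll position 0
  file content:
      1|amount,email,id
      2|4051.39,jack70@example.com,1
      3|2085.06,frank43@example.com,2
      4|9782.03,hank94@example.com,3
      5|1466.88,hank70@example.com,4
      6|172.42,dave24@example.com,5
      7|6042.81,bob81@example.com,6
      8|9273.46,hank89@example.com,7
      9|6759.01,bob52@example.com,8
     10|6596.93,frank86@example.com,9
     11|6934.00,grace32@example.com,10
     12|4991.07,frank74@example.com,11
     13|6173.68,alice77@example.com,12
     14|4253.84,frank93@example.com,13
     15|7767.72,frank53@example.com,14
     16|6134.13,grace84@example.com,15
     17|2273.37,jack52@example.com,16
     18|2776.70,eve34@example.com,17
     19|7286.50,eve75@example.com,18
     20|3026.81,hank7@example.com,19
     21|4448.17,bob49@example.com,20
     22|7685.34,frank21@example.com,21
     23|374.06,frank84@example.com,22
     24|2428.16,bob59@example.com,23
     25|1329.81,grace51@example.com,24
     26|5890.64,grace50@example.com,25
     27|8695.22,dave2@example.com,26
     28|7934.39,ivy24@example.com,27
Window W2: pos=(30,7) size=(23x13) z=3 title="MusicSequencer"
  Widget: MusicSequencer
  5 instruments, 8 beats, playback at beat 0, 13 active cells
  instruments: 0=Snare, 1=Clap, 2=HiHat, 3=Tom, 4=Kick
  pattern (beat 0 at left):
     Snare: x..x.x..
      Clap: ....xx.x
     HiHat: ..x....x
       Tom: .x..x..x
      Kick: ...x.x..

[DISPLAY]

━━━━━━━━━━━━┓━━━━━━━━┓█··     ┃             
uencer      ┃        ┃···     ┃             
────────────┨────────┨        ┃             
34567       ┃       ▲┃        ┃             
█·█··       ┃example█┃        ┃             
·██·█       ┃@exampl░┃        ┃             
····█       ┃example░┃        ┃             
·█··█       ┃example░┃        ┃             
█·█··       ┃xample.░┃        ┃             
            ┃xample.▼┃━━━━━━━━┛             
            ┃━━━━━━━━┛                      
            ┃                               
━━━━━━━━━━━━┛                               
                                            


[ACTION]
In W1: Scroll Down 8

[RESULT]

━━━━━━━━━━━━┓━━━━━━━━┓█··     ┃             
uencer      ┃        ┃···     ┃             
────────────┨────────┨        ┃             
34567       ┃xample.▲┃        ┃             
█·█··       ┃@exampl░┃        ┃             
·██·█       ┃@exampl█┃        ┃             
····█       ┃@exampl░┃        ┃             
·█··█       ┃@exampl░┃        ┃             
█·█··       ┃@exampl░┃        ┃             
            ┃@exampl▼┃━━━━━━━━┛             
            ┃━━━━━━━━┛                      
            ┃                               
━━━━━━━━━━━━┛                               
                                            


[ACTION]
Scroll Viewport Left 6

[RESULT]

━━━━━━━━━━━━━━━━━━┓━━━━━━━━┓█··     ┃       
sicSequencer      ┃        ┃···     ┃       
──────────────────┨────────┨        ┃       
   ▼1234567       ┃xample.▲┃        ┃       
are█··█·█··       ┃@exampl░┃        ┃       
lap····██·█       ┃@exampl█┃        ┃       
Hat··█····█       ┃@exampl░┃        ┃       
Tom·█··█··█       ┃@exampl░┃        ┃       
ick···█·█··       ┃@exampl░┃        ┃       
                  ┃@exampl▼┃━━━━━━━━┛       
                  ┃━━━━━━━━┛                
                  ┃                         
━━━━━━━━━━━━━━━━━━┛                         
                                            


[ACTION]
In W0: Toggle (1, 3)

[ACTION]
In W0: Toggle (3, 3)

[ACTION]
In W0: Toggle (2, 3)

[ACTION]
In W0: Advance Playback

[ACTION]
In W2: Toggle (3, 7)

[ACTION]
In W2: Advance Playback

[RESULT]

━━━━━━━━━━━━━━━━━━┓━━━━━━━━┓█··     ┃       
sicSequencer      ┃        ┃···     ┃       
──────────────────┨────────┨        ┃       
   0▼234567       ┃xample.▲┃        ┃       
are█··█·█··       ┃@exampl░┃        ┃       
lap····██·█       ┃@exampl█┃        ┃       
Hat··█····█       ┃@exampl░┃        ┃       
Tom·█··█···       ┃@exampl░┃        ┃       
ick···█·█··       ┃@exampl░┃        ┃       
                  ┃@exampl▼┃━━━━━━━━┛       
                  ┃━━━━━━━━┛                
                  ┃                         
━━━━━━━━━━━━━━━━━━┛                         
                                            


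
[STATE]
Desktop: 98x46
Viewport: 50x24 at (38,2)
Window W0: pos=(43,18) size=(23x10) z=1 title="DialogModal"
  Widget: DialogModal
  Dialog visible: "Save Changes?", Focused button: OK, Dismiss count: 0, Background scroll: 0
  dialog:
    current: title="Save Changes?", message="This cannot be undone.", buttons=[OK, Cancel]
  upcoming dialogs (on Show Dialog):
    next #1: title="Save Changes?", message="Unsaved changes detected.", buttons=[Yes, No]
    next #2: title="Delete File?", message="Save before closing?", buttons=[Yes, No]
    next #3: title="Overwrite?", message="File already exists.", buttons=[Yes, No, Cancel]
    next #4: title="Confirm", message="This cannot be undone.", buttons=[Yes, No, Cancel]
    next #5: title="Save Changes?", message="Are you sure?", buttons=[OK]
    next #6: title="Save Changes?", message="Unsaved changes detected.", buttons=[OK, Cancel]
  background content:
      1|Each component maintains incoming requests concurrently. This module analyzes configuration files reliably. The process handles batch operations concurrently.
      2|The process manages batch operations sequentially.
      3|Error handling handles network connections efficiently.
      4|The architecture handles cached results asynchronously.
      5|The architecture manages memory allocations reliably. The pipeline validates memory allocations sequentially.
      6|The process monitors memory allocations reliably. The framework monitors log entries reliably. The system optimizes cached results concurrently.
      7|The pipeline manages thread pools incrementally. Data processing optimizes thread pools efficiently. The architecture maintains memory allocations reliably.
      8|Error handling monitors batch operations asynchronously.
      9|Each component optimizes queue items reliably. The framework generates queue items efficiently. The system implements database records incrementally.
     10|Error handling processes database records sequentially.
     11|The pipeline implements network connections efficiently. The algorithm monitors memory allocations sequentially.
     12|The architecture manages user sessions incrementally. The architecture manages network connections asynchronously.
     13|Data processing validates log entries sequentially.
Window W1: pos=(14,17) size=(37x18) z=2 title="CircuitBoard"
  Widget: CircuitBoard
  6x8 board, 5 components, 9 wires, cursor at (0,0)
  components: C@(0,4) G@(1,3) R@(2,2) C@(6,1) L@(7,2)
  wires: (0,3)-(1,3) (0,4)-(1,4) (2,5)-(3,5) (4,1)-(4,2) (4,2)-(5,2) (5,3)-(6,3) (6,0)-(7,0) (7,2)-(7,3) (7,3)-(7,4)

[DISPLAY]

                                                  
                                                  
                                                  
                                                  
                                                  
                                                  
                                                  
                                                  
                                                  
                                                  
                                                  
                                                  
                                                  
                                                  
                                                  
━━━━━━━━━━━━┓                                     
            ┃━━━━━━━━━━━━━━┓                      
────────────┨Modal         ┃                      
            ┃──────────────┨                      
            ┃───────────┐ta┃                      
            ┃e Changes? │ b┃                      
            ┃ cannot be │le┃                      
            ┃]  Cancel  │nd┃                      
 ·          ┃───────────┘na┃                      


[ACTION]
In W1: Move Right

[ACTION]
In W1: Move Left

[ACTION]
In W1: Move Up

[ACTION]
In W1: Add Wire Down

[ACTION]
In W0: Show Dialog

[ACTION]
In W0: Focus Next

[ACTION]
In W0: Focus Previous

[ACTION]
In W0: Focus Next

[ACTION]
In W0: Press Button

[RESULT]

                                                  
                                                  
                                                  
                                                  
                                                  
                                                  
                                                  
                                                  
                                                  
                                                  
                                                  
                                                  
                                                  
                                                  
                                                  
━━━━━━━━━━━━┓                                     
            ┃━━━━━━━━━━━━━━┓                      
────────────┨Modal         ┃                      
            ┃──────────────┨                      
            ┃mponent mainta┃                      
            ┃cess manages b┃                      
            ┃andling handle┃                      
            ┃hitecture hand┃                      
 ·          ┃hitecture mana┃                      


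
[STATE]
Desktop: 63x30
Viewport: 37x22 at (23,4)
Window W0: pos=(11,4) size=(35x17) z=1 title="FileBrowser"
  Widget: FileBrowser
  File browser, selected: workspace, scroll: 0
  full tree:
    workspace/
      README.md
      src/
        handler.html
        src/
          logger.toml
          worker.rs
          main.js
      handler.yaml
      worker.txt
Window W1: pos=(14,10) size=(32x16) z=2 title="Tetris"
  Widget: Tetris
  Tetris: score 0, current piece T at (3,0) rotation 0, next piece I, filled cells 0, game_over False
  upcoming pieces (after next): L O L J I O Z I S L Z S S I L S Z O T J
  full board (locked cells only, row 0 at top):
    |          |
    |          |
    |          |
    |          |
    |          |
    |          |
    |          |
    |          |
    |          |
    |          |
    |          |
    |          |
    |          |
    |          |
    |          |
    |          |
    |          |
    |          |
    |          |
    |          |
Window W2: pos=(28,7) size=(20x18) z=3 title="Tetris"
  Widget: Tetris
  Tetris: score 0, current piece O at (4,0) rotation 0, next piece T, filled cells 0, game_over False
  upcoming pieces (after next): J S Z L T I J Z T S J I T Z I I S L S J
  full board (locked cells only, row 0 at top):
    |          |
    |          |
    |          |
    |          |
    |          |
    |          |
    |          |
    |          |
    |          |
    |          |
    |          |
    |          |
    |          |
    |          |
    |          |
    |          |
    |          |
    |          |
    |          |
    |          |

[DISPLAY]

━━━━━━━━━━━━━━━━━━━━━━┓              
r                     ┃              
──────────────────────┨              
pace/┏━━━━━━━━━━━━━━━━━━┓            
md   ┃ Tetris           ┃            
/    ┠──────────────────┨            
━━━━━┃                  ┃            
     ┃                  ┃            
─────┃                  ┃            
  │Ne┃                  ┃            
  │██┃                  ┃            
  │  ┃                  ┃            
  │  ┃                  ┃            
  │  ┃                  ┃            
  │  ┃                  ┃            
  │Sc┃                  ┃            
  │0 ┃                  ┃            
  │  ┃                  ┃            
  │  ┃                  ┃            
  │  ┃                  ┃            
  │  ┗━━━━━━━━━━━━━━━━━━┛            
━━━━━━━━━━━━━━━━━━━━━━┛              


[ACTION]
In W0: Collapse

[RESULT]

━━━━━━━━━━━━━━━━━━━━━━┓              
r                     ┃              
──────────────────────┨              
pace/┏━━━━━━━━━━━━━━━━━━┓            
     ┃ Tetris           ┃            
     ┠──────────────────┨            
━━━━━┃                  ┃            
     ┃                  ┃            
─────┃                  ┃            
  │Ne┃                  ┃            
  │██┃                  ┃            
  │  ┃                  ┃            
  │  ┃                  ┃            
  │  ┃                  ┃            
  │  ┃                  ┃            
  │Sc┃                  ┃            
  │0 ┃                  ┃            
  │  ┃                  ┃            
  │  ┃                  ┃            
  │  ┃                  ┃            
  │  ┗━━━━━━━━━━━━━━━━━━┛            
━━━━━━━━━━━━━━━━━━━━━━┛              


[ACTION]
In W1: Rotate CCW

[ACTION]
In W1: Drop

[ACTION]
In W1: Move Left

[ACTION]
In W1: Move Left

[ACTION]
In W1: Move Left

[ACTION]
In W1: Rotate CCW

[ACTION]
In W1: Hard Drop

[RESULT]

━━━━━━━━━━━━━━━━━━━━━━┓              
r                     ┃              
──────────────────────┨              
pace/┏━━━━━━━━━━━━━━━━━━┓            
     ┃ Tetris           ┃            
     ┠──────────────────┨            
━━━━━┃                  ┃            
     ┃                  ┃            
─────┃                  ┃            
  │Ne┃                  ┃            
  │  ┃                  ┃            
  │▒▒┃                  ┃            
  │  ┃                  ┃            
  │  ┃                  ┃            
  │  ┃                  ┃            
  │Sc┃                  ┃            
  │0 ┃                  ┃            
  │  ┃                  ┃            
  │  ┃                  ┃            
  │  ┃                  ┃            
  │  ┗━━━━━━━━━━━━━━━━━━┛            
━━━━━━━━━━━━━━━━━━━━━━┛              


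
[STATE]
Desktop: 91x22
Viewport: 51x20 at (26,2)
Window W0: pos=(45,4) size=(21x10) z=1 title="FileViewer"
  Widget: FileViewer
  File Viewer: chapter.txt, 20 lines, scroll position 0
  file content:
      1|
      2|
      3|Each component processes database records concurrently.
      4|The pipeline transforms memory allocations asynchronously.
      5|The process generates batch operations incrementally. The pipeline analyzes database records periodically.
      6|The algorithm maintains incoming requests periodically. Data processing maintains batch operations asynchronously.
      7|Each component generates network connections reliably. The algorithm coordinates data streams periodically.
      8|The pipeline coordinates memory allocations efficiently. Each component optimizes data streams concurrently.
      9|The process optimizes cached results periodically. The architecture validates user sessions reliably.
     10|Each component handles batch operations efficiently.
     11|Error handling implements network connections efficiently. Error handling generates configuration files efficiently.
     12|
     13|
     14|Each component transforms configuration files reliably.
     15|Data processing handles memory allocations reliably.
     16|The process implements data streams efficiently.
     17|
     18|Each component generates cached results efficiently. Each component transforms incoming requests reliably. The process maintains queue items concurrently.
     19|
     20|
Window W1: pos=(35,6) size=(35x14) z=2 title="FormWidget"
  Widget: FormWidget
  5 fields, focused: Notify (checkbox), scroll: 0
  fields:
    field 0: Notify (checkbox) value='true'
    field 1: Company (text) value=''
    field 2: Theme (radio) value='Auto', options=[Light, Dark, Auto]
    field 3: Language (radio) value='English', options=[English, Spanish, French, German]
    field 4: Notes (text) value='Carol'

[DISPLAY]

                                                   
                                                   
                   ┏━━━━━━━━━━━━━━━━━━━┓           
                   ┃ FileViewer        ┃           
         ┏━━━━━━━━━━━━━━━━━━━━━━━━━━━━━━━━━┓       
         ┃ FormWidget                      ┃       
         ┠─────────────────────────────────┨       
         ┃> Notify:     [x]                ┃       
         ┃  Company:    [                 ]┃       
         ┃  Theme:      ( ) Light  ( ) Dark┃       
         ┃  Language:   (●) English  ( ) Sp┃       
         ┃  Notes:      [Carol            ]┃       
         ┃                                 ┃       
         ┃                                 ┃       
         ┃                                 ┃       
         ┃                                 ┃       
         ┃                                 ┃       
         ┗━━━━━━━━━━━━━━━━━━━━━━━━━━━━━━━━━┛       
                                                   
                                                   


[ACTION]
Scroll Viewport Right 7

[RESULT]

                                                   
                                                   
            ┏━━━━━━━━━━━━━━━━━━━┓                  
            ┃ FileViewer        ┃                  
  ┏━━━━━━━━━━━━━━━━━━━━━━━━━━━━━━━━━┓              
  ┃ FormWidget                      ┃              
  ┠─────────────────────────────────┨              
  ┃> Notify:     [x]                ┃              
  ┃  Company:    [                 ]┃              
  ┃  Theme:      ( ) Light  ( ) Dark┃              
  ┃  Language:   (●) English  ( ) Sp┃              
  ┃  Notes:      [Carol            ]┃              
  ┃                                 ┃              
  ┃                                 ┃              
  ┃                                 ┃              
  ┃                                 ┃              
  ┃                                 ┃              
  ┗━━━━━━━━━━━━━━━━━━━━━━━━━━━━━━━━━┛              
                                                   
                                                   


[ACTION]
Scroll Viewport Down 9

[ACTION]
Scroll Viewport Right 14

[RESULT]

                                                   
                                                   
     ┏━━━━━━━━━━━━━━━━━━━┓                         
     ┃ FileViewer        ┃                         
━━━━━━━━━━━━━━━━━━━━━━━━━━━━━┓                     
mWidget                      ┃                     
─────────────────────────────┨                     
tify:     [x]                ┃                     
mpany:    [                 ]┃                     
eme:      ( ) Light  ( ) Dark┃                     
nguage:   (●) English  ( ) Sp┃                     
tes:      [Carol            ]┃                     
                             ┃                     
                             ┃                     
                             ┃                     
                             ┃                     
                             ┃                     
━━━━━━━━━━━━━━━━━━━━━━━━━━━━━┛                     
                                                   
                                                   


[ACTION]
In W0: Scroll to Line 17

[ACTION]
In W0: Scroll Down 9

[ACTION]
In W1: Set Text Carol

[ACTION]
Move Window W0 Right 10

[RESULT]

                                                   
                                                   
               ┏━━━━━━━━━━━━━━━━━━━┓               
               ┃ FileViewer        ┃               
━━━━━━━━━━━━━━━━━━━━━━━━━━━━━┓─────┨               
mWidget                      ┃g ha▲┃               
─────────────────────────────┨plem░┃               
tify:     [x]                ┃    ░┃               
mpany:    [                 ]┃ gen░┃               
eme:      ( ) Light  ( ) Dark┃    █┃               
nguage:   (●) English  ( ) Sp┃    ▼┃               
tes:      [Carol            ]┃━━━━━┛               
                             ┃                     
                             ┃                     
                             ┃                     
                             ┃                     
                             ┃                     
━━━━━━━━━━━━━━━━━━━━━━━━━━━━━┛                     
                                                   
                                                   


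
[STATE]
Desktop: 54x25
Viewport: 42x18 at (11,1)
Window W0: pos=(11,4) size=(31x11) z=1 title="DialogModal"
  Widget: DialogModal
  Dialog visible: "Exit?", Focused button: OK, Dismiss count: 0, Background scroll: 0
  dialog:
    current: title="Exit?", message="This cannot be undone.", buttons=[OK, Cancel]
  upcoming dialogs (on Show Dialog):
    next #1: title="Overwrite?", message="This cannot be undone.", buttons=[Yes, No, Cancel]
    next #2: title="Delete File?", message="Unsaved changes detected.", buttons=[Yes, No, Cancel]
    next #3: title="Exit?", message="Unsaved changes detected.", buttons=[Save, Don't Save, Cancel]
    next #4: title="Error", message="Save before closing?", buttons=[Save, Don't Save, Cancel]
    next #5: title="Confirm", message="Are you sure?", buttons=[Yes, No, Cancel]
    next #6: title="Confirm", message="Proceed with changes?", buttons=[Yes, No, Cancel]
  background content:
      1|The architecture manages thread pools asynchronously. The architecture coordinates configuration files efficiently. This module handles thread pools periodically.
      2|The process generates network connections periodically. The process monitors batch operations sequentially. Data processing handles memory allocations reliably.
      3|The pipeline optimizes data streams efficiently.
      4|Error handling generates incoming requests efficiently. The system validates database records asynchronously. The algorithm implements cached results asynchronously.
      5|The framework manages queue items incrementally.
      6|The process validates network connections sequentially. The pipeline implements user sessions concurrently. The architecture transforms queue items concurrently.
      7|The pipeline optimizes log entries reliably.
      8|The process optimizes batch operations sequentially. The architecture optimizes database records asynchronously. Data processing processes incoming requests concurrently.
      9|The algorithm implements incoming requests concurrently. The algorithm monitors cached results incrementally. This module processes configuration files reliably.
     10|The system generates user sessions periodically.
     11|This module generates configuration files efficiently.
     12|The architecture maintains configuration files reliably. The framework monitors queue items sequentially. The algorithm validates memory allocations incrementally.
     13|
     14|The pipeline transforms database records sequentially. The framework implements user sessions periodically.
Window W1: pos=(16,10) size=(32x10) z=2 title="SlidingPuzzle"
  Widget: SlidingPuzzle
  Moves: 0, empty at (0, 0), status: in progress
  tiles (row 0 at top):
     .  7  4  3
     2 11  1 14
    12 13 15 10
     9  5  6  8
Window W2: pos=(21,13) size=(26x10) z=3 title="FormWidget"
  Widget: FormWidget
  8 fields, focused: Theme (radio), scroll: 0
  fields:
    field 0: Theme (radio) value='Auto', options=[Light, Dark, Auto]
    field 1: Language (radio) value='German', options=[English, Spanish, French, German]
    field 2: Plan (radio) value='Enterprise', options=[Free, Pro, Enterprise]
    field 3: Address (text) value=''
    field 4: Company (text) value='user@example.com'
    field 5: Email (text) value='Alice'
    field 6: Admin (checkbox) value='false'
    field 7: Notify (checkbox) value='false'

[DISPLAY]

                                          
                                          
                                          
┏━━━━━━━━━━━━━━━━━━━━━━━━━━━━━┓           
┃ DialogModal                 ┃           
┠─────────────────────────────┨           
┃The architecture manages thre┃           
┃Th┌───────────────────────┐rk┃           
┃Th│         Exit?         │ s┃           
┃Er│ ┏━━━━━━━━━━━━━━━━━━━━━━━━━━━━━━┓     
┃Th│ ┃ SlidingPuzzle                ┃     
┃Th└─┠──────────────────────────────┨     
┃The ┃┌───┏━━━━━━━━━━━━━━━━━━━━━━━━┓┃     
┗━━━━┃│   ┃ FormWidget             ┃┃     
     ┃├───┠────────────────────────┨┃     
     ┃│  2┃> Theme:      ( ) Light ┃┃     
     ┃├───┃  Language:   ( ) Englis┃┃     
     ┃│ 12┃  Plan:       ( ) Free  ┃┃     


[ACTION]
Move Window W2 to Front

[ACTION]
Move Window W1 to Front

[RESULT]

                                          
                                          
                                          
┏━━━━━━━━━━━━━━━━━━━━━━━━━━━━━┓           
┃ DialogModal                 ┃           
┠─────────────────────────────┨           
┃The architecture manages thre┃           
┃Th┌───────────────────────┐rk┃           
┃Th│         Exit?         │ s┃           
┃Er│ ┏━━━━━━━━━━━━━━━━━━━━━━━━━━━━━━┓     
┃Th│ ┃ SlidingPuzzle                ┃     
┃Th└─┠──────────────────────────────┨     
┃The ┃┌────┬────┬────┬────┐         ┃     
┗━━━━┃│    │  7 │  4 │  3 │         ┃     
     ┃├────┼────┼────┼────┤         ┃     
     ┃│  2 │ 11 │  1 │ 14 │         ┃     
     ┃├────┼────┼────┼────┤         ┃     
     ┃│ 12 │ 13 │ 15 │ 10 │         ┃     


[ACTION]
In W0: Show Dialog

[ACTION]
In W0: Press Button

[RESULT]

                                          
                                          
                                          
┏━━━━━━━━━━━━━━━━━━━━━━━━━━━━━┓           
┃ DialogModal                 ┃           
┠─────────────────────────────┨           
┃The architecture manages thre┃           
┃The process generates network┃           
┃The pipeline optimizes data s┃           
┃Erro┏━━━━━━━━━━━━━━━━━━━━━━━━━━━━━━┓     
┃The ┃ SlidingPuzzle                ┃     
┃The ┠──────────────────────────────┨     
┃The ┃┌────┬────┬────┬────┐         ┃     
┗━━━━┃│    │  7 │  4 │  3 │         ┃     
     ┃├────┼────┼────┼────┤         ┃     
     ┃│  2 │ 11 │  1 │ 14 │         ┃     
     ┃├────┼────┼────┼────┤         ┃     
     ┃│ 12 │ 13 │ 15 │ 10 │         ┃     
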